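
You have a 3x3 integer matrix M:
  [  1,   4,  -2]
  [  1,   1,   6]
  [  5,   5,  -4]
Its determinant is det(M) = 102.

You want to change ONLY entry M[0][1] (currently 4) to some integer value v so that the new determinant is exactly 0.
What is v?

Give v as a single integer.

Answer: 1

Derivation:
det is linear in entry M[0][1]: det = old_det + (v - 4) * C_01
Cofactor C_01 = 34
Want det = 0: 102 + (v - 4) * 34 = 0
  (v - 4) = -102 / 34 = -3
  v = 4 + (-3) = 1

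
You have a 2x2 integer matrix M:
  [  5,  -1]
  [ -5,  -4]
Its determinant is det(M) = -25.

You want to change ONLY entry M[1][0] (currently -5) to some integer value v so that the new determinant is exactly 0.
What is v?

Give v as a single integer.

Answer: 20

Derivation:
det is linear in entry M[1][0]: det = old_det + (v - -5) * C_10
Cofactor C_10 = 1
Want det = 0: -25 + (v - -5) * 1 = 0
  (v - -5) = 25 / 1 = 25
  v = -5 + (25) = 20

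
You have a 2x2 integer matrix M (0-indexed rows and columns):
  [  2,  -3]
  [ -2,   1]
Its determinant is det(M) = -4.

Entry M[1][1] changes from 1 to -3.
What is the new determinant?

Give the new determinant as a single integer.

det is linear in row 1: changing M[1][1] by delta changes det by delta * cofactor(1,1).
Cofactor C_11 = (-1)^(1+1) * minor(1,1) = 2
Entry delta = -3 - 1 = -4
Det delta = -4 * 2 = -8
New det = -4 + -8 = -12

Answer: -12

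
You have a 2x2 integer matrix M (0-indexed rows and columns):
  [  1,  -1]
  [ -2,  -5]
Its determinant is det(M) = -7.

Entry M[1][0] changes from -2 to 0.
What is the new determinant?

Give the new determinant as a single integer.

Answer: -5

Derivation:
det is linear in row 1: changing M[1][0] by delta changes det by delta * cofactor(1,0).
Cofactor C_10 = (-1)^(1+0) * minor(1,0) = 1
Entry delta = 0 - -2 = 2
Det delta = 2 * 1 = 2
New det = -7 + 2 = -5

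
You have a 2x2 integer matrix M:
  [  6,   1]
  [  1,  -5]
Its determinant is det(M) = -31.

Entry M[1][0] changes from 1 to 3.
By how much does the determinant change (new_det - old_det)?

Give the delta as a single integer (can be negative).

Cofactor C_10 = -1
Entry delta = 3 - 1 = 2
Det delta = entry_delta * cofactor = 2 * -1 = -2

Answer: -2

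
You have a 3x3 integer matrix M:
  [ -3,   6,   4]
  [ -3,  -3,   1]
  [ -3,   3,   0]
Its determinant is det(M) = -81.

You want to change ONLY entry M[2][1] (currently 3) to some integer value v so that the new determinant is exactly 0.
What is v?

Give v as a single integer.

det is linear in entry M[2][1]: det = old_det + (v - 3) * C_21
Cofactor C_21 = -9
Want det = 0: -81 + (v - 3) * -9 = 0
  (v - 3) = 81 / -9 = -9
  v = 3 + (-9) = -6

Answer: -6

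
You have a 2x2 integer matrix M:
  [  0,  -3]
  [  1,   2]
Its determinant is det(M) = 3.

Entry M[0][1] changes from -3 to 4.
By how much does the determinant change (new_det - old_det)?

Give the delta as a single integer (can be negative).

Answer: -7

Derivation:
Cofactor C_01 = -1
Entry delta = 4 - -3 = 7
Det delta = entry_delta * cofactor = 7 * -1 = -7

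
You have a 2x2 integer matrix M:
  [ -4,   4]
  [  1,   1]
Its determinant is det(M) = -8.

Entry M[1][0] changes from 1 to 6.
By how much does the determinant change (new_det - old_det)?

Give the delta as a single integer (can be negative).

Cofactor C_10 = -4
Entry delta = 6 - 1 = 5
Det delta = entry_delta * cofactor = 5 * -4 = -20

Answer: -20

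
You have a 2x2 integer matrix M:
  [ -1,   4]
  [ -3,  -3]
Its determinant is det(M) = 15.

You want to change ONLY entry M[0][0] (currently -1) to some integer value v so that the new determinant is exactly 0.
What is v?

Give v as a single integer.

det is linear in entry M[0][0]: det = old_det + (v - -1) * C_00
Cofactor C_00 = -3
Want det = 0: 15 + (v - -1) * -3 = 0
  (v - -1) = -15 / -3 = 5
  v = -1 + (5) = 4

Answer: 4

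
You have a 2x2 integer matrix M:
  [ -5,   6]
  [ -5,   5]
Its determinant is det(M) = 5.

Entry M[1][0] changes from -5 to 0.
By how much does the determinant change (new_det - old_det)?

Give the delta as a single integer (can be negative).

Answer: -30

Derivation:
Cofactor C_10 = -6
Entry delta = 0 - -5 = 5
Det delta = entry_delta * cofactor = 5 * -6 = -30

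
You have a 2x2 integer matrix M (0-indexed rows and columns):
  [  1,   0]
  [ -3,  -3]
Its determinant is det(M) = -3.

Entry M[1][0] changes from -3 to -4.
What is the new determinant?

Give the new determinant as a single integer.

Answer: -3

Derivation:
det is linear in row 1: changing M[1][0] by delta changes det by delta * cofactor(1,0).
Cofactor C_10 = (-1)^(1+0) * minor(1,0) = 0
Entry delta = -4 - -3 = -1
Det delta = -1 * 0 = 0
New det = -3 + 0 = -3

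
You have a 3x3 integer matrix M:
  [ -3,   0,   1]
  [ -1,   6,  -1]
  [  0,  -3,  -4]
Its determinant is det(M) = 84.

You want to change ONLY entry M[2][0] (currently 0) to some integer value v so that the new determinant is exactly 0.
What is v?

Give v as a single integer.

Answer: 14

Derivation:
det is linear in entry M[2][0]: det = old_det + (v - 0) * C_20
Cofactor C_20 = -6
Want det = 0: 84 + (v - 0) * -6 = 0
  (v - 0) = -84 / -6 = 14
  v = 0 + (14) = 14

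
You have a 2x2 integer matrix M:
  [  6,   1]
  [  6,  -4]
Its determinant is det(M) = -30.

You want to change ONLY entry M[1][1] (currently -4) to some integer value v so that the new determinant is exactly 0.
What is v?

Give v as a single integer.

Answer: 1

Derivation:
det is linear in entry M[1][1]: det = old_det + (v - -4) * C_11
Cofactor C_11 = 6
Want det = 0: -30 + (v - -4) * 6 = 0
  (v - -4) = 30 / 6 = 5
  v = -4 + (5) = 1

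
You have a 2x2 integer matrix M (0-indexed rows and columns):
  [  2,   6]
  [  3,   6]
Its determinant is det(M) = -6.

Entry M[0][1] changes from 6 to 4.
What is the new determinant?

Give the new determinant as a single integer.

Answer: 0

Derivation:
det is linear in row 0: changing M[0][1] by delta changes det by delta * cofactor(0,1).
Cofactor C_01 = (-1)^(0+1) * minor(0,1) = -3
Entry delta = 4 - 6 = -2
Det delta = -2 * -3 = 6
New det = -6 + 6 = 0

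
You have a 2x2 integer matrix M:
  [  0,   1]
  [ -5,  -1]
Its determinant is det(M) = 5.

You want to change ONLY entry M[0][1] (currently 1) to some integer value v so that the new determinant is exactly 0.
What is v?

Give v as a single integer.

Answer: 0

Derivation:
det is linear in entry M[0][1]: det = old_det + (v - 1) * C_01
Cofactor C_01 = 5
Want det = 0: 5 + (v - 1) * 5 = 0
  (v - 1) = -5 / 5 = -1
  v = 1 + (-1) = 0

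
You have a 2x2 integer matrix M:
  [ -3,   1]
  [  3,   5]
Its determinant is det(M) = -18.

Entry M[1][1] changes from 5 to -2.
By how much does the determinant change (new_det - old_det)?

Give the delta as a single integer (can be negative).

Answer: 21

Derivation:
Cofactor C_11 = -3
Entry delta = -2 - 5 = -7
Det delta = entry_delta * cofactor = -7 * -3 = 21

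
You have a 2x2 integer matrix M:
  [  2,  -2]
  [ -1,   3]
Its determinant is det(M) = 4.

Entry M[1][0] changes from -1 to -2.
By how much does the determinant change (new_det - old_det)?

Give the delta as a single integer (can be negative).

Cofactor C_10 = 2
Entry delta = -2 - -1 = -1
Det delta = entry_delta * cofactor = -1 * 2 = -2

Answer: -2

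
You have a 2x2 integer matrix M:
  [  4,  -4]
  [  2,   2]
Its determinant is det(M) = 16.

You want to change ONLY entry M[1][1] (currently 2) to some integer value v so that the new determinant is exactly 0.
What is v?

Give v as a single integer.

Answer: -2

Derivation:
det is linear in entry M[1][1]: det = old_det + (v - 2) * C_11
Cofactor C_11 = 4
Want det = 0: 16 + (v - 2) * 4 = 0
  (v - 2) = -16 / 4 = -4
  v = 2 + (-4) = -2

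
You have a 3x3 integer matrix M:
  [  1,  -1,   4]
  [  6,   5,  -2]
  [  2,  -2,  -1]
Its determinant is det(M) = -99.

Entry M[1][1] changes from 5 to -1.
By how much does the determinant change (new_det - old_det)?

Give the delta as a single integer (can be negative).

Answer: 54

Derivation:
Cofactor C_11 = -9
Entry delta = -1 - 5 = -6
Det delta = entry_delta * cofactor = -6 * -9 = 54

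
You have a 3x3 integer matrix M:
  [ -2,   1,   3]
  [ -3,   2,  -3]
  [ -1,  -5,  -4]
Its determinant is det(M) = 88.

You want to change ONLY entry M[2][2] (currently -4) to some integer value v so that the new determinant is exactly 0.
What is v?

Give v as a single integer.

Answer: 84

Derivation:
det is linear in entry M[2][2]: det = old_det + (v - -4) * C_22
Cofactor C_22 = -1
Want det = 0: 88 + (v - -4) * -1 = 0
  (v - -4) = -88 / -1 = 88
  v = -4 + (88) = 84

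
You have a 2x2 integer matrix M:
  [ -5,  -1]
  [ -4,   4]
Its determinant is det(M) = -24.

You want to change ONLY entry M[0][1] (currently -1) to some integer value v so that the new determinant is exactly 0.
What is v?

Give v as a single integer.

Answer: 5

Derivation:
det is linear in entry M[0][1]: det = old_det + (v - -1) * C_01
Cofactor C_01 = 4
Want det = 0: -24 + (v - -1) * 4 = 0
  (v - -1) = 24 / 4 = 6
  v = -1 + (6) = 5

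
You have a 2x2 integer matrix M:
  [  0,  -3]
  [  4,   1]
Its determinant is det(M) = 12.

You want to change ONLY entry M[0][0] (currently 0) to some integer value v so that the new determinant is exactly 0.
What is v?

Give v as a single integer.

det is linear in entry M[0][0]: det = old_det + (v - 0) * C_00
Cofactor C_00 = 1
Want det = 0: 12 + (v - 0) * 1 = 0
  (v - 0) = -12 / 1 = -12
  v = 0 + (-12) = -12

Answer: -12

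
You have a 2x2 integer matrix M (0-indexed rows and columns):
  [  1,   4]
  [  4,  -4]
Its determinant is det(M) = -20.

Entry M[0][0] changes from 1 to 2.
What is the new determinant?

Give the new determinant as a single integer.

Answer: -24

Derivation:
det is linear in row 0: changing M[0][0] by delta changes det by delta * cofactor(0,0).
Cofactor C_00 = (-1)^(0+0) * minor(0,0) = -4
Entry delta = 2 - 1 = 1
Det delta = 1 * -4 = -4
New det = -20 + -4 = -24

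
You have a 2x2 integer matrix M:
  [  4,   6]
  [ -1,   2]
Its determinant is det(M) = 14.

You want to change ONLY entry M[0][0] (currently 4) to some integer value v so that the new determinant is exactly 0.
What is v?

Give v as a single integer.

det is linear in entry M[0][0]: det = old_det + (v - 4) * C_00
Cofactor C_00 = 2
Want det = 0: 14 + (v - 4) * 2 = 0
  (v - 4) = -14 / 2 = -7
  v = 4 + (-7) = -3

Answer: -3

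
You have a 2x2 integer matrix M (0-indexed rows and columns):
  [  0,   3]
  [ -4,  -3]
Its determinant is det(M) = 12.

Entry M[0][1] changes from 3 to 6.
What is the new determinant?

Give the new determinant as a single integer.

det is linear in row 0: changing M[0][1] by delta changes det by delta * cofactor(0,1).
Cofactor C_01 = (-1)^(0+1) * minor(0,1) = 4
Entry delta = 6 - 3 = 3
Det delta = 3 * 4 = 12
New det = 12 + 12 = 24

Answer: 24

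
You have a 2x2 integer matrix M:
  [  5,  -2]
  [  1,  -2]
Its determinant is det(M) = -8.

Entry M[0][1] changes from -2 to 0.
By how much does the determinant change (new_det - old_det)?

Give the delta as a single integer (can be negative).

Cofactor C_01 = -1
Entry delta = 0 - -2 = 2
Det delta = entry_delta * cofactor = 2 * -1 = -2

Answer: -2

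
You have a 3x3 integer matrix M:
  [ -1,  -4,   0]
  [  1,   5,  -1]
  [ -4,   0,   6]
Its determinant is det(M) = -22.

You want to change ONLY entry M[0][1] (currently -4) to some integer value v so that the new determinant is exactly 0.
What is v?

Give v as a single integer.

det is linear in entry M[0][1]: det = old_det + (v - -4) * C_01
Cofactor C_01 = -2
Want det = 0: -22 + (v - -4) * -2 = 0
  (v - -4) = 22 / -2 = -11
  v = -4 + (-11) = -15

Answer: -15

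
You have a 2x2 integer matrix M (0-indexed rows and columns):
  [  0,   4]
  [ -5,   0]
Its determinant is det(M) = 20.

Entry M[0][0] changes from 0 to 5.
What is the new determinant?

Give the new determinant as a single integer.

det is linear in row 0: changing M[0][0] by delta changes det by delta * cofactor(0,0).
Cofactor C_00 = (-1)^(0+0) * minor(0,0) = 0
Entry delta = 5 - 0 = 5
Det delta = 5 * 0 = 0
New det = 20 + 0 = 20

Answer: 20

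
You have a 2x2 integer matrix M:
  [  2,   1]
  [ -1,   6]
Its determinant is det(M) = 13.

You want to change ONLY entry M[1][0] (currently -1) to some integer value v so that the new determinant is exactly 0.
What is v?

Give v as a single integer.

Answer: 12

Derivation:
det is linear in entry M[1][0]: det = old_det + (v - -1) * C_10
Cofactor C_10 = -1
Want det = 0: 13 + (v - -1) * -1 = 0
  (v - -1) = -13 / -1 = 13
  v = -1 + (13) = 12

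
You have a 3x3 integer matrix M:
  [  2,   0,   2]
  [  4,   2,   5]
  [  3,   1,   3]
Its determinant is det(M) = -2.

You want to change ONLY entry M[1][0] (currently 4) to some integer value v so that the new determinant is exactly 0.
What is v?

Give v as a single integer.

det is linear in entry M[1][0]: det = old_det + (v - 4) * C_10
Cofactor C_10 = 2
Want det = 0: -2 + (v - 4) * 2 = 0
  (v - 4) = 2 / 2 = 1
  v = 4 + (1) = 5

Answer: 5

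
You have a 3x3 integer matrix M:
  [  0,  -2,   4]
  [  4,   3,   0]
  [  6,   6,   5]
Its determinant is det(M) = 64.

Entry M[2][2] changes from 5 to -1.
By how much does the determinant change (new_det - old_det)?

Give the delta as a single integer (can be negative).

Cofactor C_22 = 8
Entry delta = -1 - 5 = -6
Det delta = entry_delta * cofactor = -6 * 8 = -48

Answer: -48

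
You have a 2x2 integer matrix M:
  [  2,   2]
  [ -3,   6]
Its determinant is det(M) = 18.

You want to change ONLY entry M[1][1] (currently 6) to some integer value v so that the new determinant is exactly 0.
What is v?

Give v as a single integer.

det is linear in entry M[1][1]: det = old_det + (v - 6) * C_11
Cofactor C_11 = 2
Want det = 0: 18 + (v - 6) * 2 = 0
  (v - 6) = -18 / 2 = -9
  v = 6 + (-9) = -3

Answer: -3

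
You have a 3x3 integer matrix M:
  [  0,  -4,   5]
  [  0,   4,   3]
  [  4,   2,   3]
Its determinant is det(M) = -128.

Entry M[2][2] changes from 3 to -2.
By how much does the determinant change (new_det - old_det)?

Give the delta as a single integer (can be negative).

Answer: 0

Derivation:
Cofactor C_22 = 0
Entry delta = -2 - 3 = -5
Det delta = entry_delta * cofactor = -5 * 0 = 0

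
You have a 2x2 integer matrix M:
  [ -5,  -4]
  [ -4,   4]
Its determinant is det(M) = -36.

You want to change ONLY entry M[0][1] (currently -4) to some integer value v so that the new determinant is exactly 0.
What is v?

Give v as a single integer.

det is linear in entry M[0][1]: det = old_det + (v - -4) * C_01
Cofactor C_01 = 4
Want det = 0: -36 + (v - -4) * 4 = 0
  (v - -4) = 36 / 4 = 9
  v = -4 + (9) = 5

Answer: 5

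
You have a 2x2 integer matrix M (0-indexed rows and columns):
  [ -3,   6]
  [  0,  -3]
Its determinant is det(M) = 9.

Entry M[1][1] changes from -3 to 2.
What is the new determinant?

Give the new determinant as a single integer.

Answer: -6

Derivation:
det is linear in row 1: changing M[1][1] by delta changes det by delta * cofactor(1,1).
Cofactor C_11 = (-1)^(1+1) * minor(1,1) = -3
Entry delta = 2 - -3 = 5
Det delta = 5 * -3 = -15
New det = 9 + -15 = -6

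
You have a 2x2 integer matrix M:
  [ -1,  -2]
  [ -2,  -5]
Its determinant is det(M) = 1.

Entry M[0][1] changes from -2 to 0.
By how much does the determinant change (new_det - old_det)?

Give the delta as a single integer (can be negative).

Cofactor C_01 = 2
Entry delta = 0 - -2 = 2
Det delta = entry_delta * cofactor = 2 * 2 = 4

Answer: 4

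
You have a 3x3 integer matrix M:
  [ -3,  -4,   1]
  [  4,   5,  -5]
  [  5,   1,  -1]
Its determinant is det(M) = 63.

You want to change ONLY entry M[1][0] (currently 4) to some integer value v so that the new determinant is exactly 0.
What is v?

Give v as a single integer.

det is linear in entry M[1][0]: det = old_det + (v - 4) * C_10
Cofactor C_10 = -3
Want det = 0: 63 + (v - 4) * -3 = 0
  (v - 4) = -63 / -3 = 21
  v = 4 + (21) = 25

Answer: 25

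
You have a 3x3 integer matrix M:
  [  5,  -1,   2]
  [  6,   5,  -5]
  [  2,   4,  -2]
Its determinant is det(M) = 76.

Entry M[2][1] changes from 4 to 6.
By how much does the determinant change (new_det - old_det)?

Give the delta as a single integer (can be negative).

Answer: 74

Derivation:
Cofactor C_21 = 37
Entry delta = 6 - 4 = 2
Det delta = entry_delta * cofactor = 2 * 37 = 74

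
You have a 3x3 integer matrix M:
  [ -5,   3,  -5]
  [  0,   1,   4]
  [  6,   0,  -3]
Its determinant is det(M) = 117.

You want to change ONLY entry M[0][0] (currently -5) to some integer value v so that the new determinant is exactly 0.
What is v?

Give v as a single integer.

det is linear in entry M[0][0]: det = old_det + (v - -5) * C_00
Cofactor C_00 = -3
Want det = 0: 117 + (v - -5) * -3 = 0
  (v - -5) = -117 / -3 = 39
  v = -5 + (39) = 34

Answer: 34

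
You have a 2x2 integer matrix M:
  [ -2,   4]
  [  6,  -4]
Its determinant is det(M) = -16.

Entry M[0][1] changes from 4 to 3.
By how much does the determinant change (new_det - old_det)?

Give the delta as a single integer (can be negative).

Cofactor C_01 = -6
Entry delta = 3 - 4 = -1
Det delta = entry_delta * cofactor = -1 * -6 = 6

Answer: 6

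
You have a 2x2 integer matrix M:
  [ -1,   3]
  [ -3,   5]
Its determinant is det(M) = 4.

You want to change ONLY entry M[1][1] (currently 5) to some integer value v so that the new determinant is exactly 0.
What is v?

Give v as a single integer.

Answer: 9

Derivation:
det is linear in entry M[1][1]: det = old_det + (v - 5) * C_11
Cofactor C_11 = -1
Want det = 0: 4 + (v - 5) * -1 = 0
  (v - 5) = -4 / -1 = 4
  v = 5 + (4) = 9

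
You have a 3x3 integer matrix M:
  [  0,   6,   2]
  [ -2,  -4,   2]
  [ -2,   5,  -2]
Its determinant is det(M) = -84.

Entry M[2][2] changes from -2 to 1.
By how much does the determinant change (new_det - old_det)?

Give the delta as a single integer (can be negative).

Cofactor C_22 = 12
Entry delta = 1 - -2 = 3
Det delta = entry_delta * cofactor = 3 * 12 = 36

Answer: 36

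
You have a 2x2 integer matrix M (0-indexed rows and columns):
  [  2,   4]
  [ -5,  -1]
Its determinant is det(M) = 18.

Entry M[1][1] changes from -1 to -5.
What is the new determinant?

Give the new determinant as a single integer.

det is linear in row 1: changing M[1][1] by delta changes det by delta * cofactor(1,1).
Cofactor C_11 = (-1)^(1+1) * minor(1,1) = 2
Entry delta = -5 - -1 = -4
Det delta = -4 * 2 = -8
New det = 18 + -8 = 10

Answer: 10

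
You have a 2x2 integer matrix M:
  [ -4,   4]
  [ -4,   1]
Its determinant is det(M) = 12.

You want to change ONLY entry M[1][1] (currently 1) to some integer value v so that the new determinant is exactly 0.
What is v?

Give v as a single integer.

Answer: 4

Derivation:
det is linear in entry M[1][1]: det = old_det + (v - 1) * C_11
Cofactor C_11 = -4
Want det = 0: 12 + (v - 1) * -4 = 0
  (v - 1) = -12 / -4 = 3
  v = 1 + (3) = 4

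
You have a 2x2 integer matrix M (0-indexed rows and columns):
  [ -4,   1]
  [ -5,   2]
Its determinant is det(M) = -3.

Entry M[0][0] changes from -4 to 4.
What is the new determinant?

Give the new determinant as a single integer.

det is linear in row 0: changing M[0][0] by delta changes det by delta * cofactor(0,0).
Cofactor C_00 = (-1)^(0+0) * minor(0,0) = 2
Entry delta = 4 - -4 = 8
Det delta = 8 * 2 = 16
New det = -3 + 16 = 13

Answer: 13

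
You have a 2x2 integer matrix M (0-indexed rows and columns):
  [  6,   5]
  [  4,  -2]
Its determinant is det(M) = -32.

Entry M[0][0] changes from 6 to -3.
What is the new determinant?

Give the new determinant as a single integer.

det is linear in row 0: changing M[0][0] by delta changes det by delta * cofactor(0,0).
Cofactor C_00 = (-1)^(0+0) * minor(0,0) = -2
Entry delta = -3 - 6 = -9
Det delta = -9 * -2 = 18
New det = -32 + 18 = -14

Answer: -14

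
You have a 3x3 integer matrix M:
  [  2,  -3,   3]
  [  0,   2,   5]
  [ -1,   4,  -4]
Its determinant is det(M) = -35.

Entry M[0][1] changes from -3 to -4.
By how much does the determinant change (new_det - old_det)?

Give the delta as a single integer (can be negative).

Cofactor C_01 = -5
Entry delta = -4 - -3 = -1
Det delta = entry_delta * cofactor = -1 * -5 = 5

Answer: 5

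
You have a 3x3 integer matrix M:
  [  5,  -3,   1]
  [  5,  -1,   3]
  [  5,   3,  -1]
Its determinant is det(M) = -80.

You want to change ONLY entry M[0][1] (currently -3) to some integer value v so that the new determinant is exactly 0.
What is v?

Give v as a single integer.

Answer: 1

Derivation:
det is linear in entry M[0][1]: det = old_det + (v - -3) * C_01
Cofactor C_01 = 20
Want det = 0: -80 + (v - -3) * 20 = 0
  (v - -3) = 80 / 20 = 4
  v = -3 + (4) = 1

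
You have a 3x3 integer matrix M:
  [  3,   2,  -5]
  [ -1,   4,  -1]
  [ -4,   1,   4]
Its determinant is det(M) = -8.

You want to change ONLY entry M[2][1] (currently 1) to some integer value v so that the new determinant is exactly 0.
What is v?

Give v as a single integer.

Answer: 2

Derivation:
det is linear in entry M[2][1]: det = old_det + (v - 1) * C_21
Cofactor C_21 = 8
Want det = 0: -8 + (v - 1) * 8 = 0
  (v - 1) = 8 / 8 = 1
  v = 1 + (1) = 2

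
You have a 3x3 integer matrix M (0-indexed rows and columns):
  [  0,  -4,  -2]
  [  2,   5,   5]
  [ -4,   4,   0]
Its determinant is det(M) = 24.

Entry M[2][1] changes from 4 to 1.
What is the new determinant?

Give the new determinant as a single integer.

Answer: 36

Derivation:
det is linear in row 2: changing M[2][1] by delta changes det by delta * cofactor(2,1).
Cofactor C_21 = (-1)^(2+1) * minor(2,1) = -4
Entry delta = 1 - 4 = -3
Det delta = -3 * -4 = 12
New det = 24 + 12 = 36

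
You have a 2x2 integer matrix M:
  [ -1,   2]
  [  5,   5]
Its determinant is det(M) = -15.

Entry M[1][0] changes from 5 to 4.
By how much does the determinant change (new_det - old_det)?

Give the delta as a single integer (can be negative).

Answer: 2

Derivation:
Cofactor C_10 = -2
Entry delta = 4 - 5 = -1
Det delta = entry_delta * cofactor = -1 * -2 = 2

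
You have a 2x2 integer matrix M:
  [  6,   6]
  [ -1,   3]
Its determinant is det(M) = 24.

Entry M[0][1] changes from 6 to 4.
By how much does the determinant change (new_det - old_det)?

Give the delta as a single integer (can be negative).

Cofactor C_01 = 1
Entry delta = 4 - 6 = -2
Det delta = entry_delta * cofactor = -2 * 1 = -2

Answer: -2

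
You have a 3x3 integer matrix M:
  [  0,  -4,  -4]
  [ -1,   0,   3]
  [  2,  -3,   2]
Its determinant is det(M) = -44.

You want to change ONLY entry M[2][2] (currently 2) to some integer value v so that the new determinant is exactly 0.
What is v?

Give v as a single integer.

det is linear in entry M[2][2]: det = old_det + (v - 2) * C_22
Cofactor C_22 = -4
Want det = 0: -44 + (v - 2) * -4 = 0
  (v - 2) = 44 / -4 = -11
  v = 2 + (-11) = -9

Answer: -9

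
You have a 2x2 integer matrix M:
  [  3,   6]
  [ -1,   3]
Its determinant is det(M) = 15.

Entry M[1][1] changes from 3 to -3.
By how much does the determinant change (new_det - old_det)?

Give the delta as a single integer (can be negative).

Answer: -18

Derivation:
Cofactor C_11 = 3
Entry delta = -3 - 3 = -6
Det delta = entry_delta * cofactor = -6 * 3 = -18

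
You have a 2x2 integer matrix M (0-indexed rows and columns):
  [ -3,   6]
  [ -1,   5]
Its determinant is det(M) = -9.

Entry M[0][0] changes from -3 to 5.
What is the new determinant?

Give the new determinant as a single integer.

det is linear in row 0: changing M[0][0] by delta changes det by delta * cofactor(0,0).
Cofactor C_00 = (-1)^(0+0) * minor(0,0) = 5
Entry delta = 5 - -3 = 8
Det delta = 8 * 5 = 40
New det = -9 + 40 = 31

Answer: 31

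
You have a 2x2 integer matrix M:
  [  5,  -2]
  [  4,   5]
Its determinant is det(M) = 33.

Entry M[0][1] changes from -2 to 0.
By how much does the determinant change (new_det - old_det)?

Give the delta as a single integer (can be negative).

Cofactor C_01 = -4
Entry delta = 0 - -2 = 2
Det delta = entry_delta * cofactor = 2 * -4 = -8

Answer: -8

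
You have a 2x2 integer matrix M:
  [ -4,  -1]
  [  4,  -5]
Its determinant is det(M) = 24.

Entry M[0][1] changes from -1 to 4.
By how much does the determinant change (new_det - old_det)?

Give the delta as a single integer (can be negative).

Answer: -20

Derivation:
Cofactor C_01 = -4
Entry delta = 4 - -1 = 5
Det delta = entry_delta * cofactor = 5 * -4 = -20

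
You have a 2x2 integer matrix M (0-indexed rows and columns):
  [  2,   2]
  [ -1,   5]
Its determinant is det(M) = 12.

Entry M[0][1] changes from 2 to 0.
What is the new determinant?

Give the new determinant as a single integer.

det is linear in row 0: changing M[0][1] by delta changes det by delta * cofactor(0,1).
Cofactor C_01 = (-1)^(0+1) * minor(0,1) = 1
Entry delta = 0 - 2 = -2
Det delta = -2 * 1 = -2
New det = 12 + -2 = 10

Answer: 10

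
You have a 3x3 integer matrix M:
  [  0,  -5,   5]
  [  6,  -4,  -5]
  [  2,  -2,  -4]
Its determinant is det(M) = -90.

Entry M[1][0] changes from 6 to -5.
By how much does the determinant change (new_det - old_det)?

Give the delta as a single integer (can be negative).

Answer: 330

Derivation:
Cofactor C_10 = -30
Entry delta = -5 - 6 = -11
Det delta = entry_delta * cofactor = -11 * -30 = 330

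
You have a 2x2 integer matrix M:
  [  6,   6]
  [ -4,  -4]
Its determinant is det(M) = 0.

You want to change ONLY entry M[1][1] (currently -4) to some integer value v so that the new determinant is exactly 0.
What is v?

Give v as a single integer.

det is linear in entry M[1][1]: det = old_det + (v - -4) * C_11
Cofactor C_11 = 6
Want det = 0: 0 + (v - -4) * 6 = 0
  (v - -4) = 0 / 6 = 0
  v = -4 + (0) = -4

Answer: -4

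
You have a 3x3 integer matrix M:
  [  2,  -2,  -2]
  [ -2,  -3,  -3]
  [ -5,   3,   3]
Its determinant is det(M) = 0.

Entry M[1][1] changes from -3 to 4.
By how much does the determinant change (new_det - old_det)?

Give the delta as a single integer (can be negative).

Cofactor C_11 = -4
Entry delta = 4 - -3 = 7
Det delta = entry_delta * cofactor = 7 * -4 = -28

Answer: -28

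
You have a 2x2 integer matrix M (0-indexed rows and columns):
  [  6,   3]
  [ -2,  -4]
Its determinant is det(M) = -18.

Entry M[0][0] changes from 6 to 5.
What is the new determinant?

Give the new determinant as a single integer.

det is linear in row 0: changing M[0][0] by delta changes det by delta * cofactor(0,0).
Cofactor C_00 = (-1)^(0+0) * minor(0,0) = -4
Entry delta = 5 - 6 = -1
Det delta = -1 * -4 = 4
New det = -18 + 4 = -14

Answer: -14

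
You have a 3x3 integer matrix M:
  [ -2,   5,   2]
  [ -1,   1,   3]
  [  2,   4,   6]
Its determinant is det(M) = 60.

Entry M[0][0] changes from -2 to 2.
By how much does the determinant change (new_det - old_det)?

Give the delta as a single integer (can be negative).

Answer: -24

Derivation:
Cofactor C_00 = -6
Entry delta = 2 - -2 = 4
Det delta = entry_delta * cofactor = 4 * -6 = -24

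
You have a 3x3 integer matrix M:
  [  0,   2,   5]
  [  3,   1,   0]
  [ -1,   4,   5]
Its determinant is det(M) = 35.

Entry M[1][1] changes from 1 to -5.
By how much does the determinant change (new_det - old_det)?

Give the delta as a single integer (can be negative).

Answer: -30

Derivation:
Cofactor C_11 = 5
Entry delta = -5 - 1 = -6
Det delta = entry_delta * cofactor = -6 * 5 = -30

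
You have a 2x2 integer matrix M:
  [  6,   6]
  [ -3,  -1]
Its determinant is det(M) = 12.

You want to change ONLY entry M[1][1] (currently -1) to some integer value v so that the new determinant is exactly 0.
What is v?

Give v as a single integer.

det is linear in entry M[1][1]: det = old_det + (v - -1) * C_11
Cofactor C_11 = 6
Want det = 0: 12 + (v - -1) * 6 = 0
  (v - -1) = -12 / 6 = -2
  v = -1 + (-2) = -3

Answer: -3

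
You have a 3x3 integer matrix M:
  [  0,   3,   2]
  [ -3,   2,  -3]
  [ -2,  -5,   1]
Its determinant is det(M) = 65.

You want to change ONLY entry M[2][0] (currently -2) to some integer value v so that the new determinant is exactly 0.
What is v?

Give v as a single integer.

Answer: 3

Derivation:
det is linear in entry M[2][0]: det = old_det + (v - -2) * C_20
Cofactor C_20 = -13
Want det = 0: 65 + (v - -2) * -13 = 0
  (v - -2) = -65 / -13 = 5
  v = -2 + (5) = 3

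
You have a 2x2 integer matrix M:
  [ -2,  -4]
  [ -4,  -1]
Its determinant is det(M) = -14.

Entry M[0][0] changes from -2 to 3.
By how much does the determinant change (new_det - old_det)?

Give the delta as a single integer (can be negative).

Answer: -5

Derivation:
Cofactor C_00 = -1
Entry delta = 3 - -2 = 5
Det delta = entry_delta * cofactor = 5 * -1 = -5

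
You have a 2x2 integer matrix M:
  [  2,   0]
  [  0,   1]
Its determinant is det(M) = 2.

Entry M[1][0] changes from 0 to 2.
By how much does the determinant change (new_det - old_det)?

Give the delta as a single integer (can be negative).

Cofactor C_10 = 0
Entry delta = 2 - 0 = 2
Det delta = entry_delta * cofactor = 2 * 0 = 0

Answer: 0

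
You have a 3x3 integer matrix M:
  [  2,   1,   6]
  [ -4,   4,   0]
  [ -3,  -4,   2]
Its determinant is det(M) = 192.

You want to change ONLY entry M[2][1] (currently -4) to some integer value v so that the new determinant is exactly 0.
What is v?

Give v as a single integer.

det is linear in entry M[2][1]: det = old_det + (v - -4) * C_21
Cofactor C_21 = -24
Want det = 0: 192 + (v - -4) * -24 = 0
  (v - -4) = -192 / -24 = 8
  v = -4 + (8) = 4

Answer: 4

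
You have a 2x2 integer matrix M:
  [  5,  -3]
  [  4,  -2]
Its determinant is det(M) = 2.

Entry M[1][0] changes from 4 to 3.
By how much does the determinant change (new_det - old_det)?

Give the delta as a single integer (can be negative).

Answer: -3

Derivation:
Cofactor C_10 = 3
Entry delta = 3 - 4 = -1
Det delta = entry_delta * cofactor = -1 * 3 = -3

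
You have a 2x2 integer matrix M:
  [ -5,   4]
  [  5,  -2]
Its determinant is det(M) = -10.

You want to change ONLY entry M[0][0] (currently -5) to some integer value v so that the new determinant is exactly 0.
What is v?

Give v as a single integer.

det is linear in entry M[0][0]: det = old_det + (v - -5) * C_00
Cofactor C_00 = -2
Want det = 0: -10 + (v - -5) * -2 = 0
  (v - -5) = 10 / -2 = -5
  v = -5 + (-5) = -10

Answer: -10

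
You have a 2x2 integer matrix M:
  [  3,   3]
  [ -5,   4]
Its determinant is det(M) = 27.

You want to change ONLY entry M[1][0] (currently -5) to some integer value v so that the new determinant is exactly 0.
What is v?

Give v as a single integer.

Answer: 4

Derivation:
det is linear in entry M[1][0]: det = old_det + (v - -5) * C_10
Cofactor C_10 = -3
Want det = 0: 27 + (v - -5) * -3 = 0
  (v - -5) = -27 / -3 = 9
  v = -5 + (9) = 4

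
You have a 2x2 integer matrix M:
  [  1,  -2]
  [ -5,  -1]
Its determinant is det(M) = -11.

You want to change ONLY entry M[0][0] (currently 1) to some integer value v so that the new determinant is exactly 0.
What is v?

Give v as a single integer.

Answer: -10

Derivation:
det is linear in entry M[0][0]: det = old_det + (v - 1) * C_00
Cofactor C_00 = -1
Want det = 0: -11 + (v - 1) * -1 = 0
  (v - 1) = 11 / -1 = -11
  v = 1 + (-11) = -10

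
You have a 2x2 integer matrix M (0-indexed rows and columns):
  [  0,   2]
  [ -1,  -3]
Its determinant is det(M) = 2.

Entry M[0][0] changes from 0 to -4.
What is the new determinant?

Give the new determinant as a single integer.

det is linear in row 0: changing M[0][0] by delta changes det by delta * cofactor(0,0).
Cofactor C_00 = (-1)^(0+0) * minor(0,0) = -3
Entry delta = -4 - 0 = -4
Det delta = -4 * -3 = 12
New det = 2 + 12 = 14

Answer: 14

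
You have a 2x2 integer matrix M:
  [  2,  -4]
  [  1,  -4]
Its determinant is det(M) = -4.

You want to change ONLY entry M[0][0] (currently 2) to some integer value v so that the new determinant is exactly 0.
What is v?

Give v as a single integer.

Answer: 1

Derivation:
det is linear in entry M[0][0]: det = old_det + (v - 2) * C_00
Cofactor C_00 = -4
Want det = 0: -4 + (v - 2) * -4 = 0
  (v - 2) = 4 / -4 = -1
  v = 2 + (-1) = 1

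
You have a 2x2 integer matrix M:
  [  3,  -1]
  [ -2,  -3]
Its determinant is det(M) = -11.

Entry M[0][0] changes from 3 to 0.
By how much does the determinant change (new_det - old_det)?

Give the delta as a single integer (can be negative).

Answer: 9

Derivation:
Cofactor C_00 = -3
Entry delta = 0 - 3 = -3
Det delta = entry_delta * cofactor = -3 * -3 = 9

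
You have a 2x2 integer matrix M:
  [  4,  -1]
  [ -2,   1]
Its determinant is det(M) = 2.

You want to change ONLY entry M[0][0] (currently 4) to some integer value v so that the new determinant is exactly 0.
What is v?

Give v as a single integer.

det is linear in entry M[0][0]: det = old_det + (v - 4) * C_00
Cofactor C_00 = 1
Want det = 0: 2 + (v - 4) * 1 = 0
  (v - 4) = -2 / 1 = -2
  v = 4 + (-2) = 2

Answer: 2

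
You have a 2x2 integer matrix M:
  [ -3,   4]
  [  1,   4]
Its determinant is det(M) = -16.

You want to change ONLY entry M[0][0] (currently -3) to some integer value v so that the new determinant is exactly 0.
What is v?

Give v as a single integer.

Answer: 1

Derivation:
det is linear in entry M[0][0]: det = old_det + (v - -3) * C_00
Cofactor C_00 = 4
Want det = 0: -16 + (v - -3) * 4 = 0
  (v - -3) = 16 / 4 = 4
  v = -3 + (4) = 1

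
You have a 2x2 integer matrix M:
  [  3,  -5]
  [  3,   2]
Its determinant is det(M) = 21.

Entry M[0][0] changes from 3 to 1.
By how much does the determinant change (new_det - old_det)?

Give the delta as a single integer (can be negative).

Cofactor C_00 = 2
Entry delta = 1 - 3 = -2
Det delta = entry_delta * cofactor = -2 * 2 = -4

Answer: -4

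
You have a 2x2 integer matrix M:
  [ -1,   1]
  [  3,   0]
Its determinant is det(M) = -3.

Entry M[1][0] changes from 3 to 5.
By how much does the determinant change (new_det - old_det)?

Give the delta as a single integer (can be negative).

Cofactor C_10 = -1
Entry delta = 5 - 3 = 2
Det delta = entry_delta * cofactor = 2 * -1 = -2

Answer: -2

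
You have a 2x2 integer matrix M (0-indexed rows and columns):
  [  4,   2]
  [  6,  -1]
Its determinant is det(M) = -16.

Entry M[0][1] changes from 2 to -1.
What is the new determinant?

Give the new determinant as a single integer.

det is linear in row 0: changing M[0][1] by delta changes det by delta * cofactor(0,1).
Cofactor C_01 = (-1)^(0+1) * minor(0,1) = -6
Entry delta = -1 - 2 = -3
Det delta = -3 * -6 = 18
New det = -16 + 18 = 2

Answer: 2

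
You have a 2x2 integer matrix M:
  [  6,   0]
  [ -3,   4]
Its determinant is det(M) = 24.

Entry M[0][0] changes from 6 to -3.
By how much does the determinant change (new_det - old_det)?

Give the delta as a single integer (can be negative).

Answer: -36

Derivation:
Cofactor C_00 = 4
Entry delta = -3 - 6 = -9
Det delta = entry_delta * cofactor = -9 * 4 = -36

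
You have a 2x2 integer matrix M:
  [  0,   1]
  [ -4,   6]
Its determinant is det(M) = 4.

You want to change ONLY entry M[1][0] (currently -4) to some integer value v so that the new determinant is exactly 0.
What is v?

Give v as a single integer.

Answer: 0

Derivation:
det is linear in entry M[1][0]: det = old_det + (v - -4) * C_10
Cofactor C_10 = -1
Want det = 0: 4 + (v - -4) * -1 = 0
  (v - -4) = -4 / -1 = 4
  v = -4 + (4) = 0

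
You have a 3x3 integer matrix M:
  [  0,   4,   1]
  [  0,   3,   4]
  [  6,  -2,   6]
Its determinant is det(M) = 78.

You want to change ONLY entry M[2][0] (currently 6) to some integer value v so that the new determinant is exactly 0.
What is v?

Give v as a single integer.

det is linear in entry M[2][0]: det = old_det + (v - 6) * C_20
Cofactor C_20 = 13
Want det = 0: 78 + (v - 6) * 13 = 0
  (v - 6) = -78 / 13 = -6
  v = 6 + (-6) = 0

Answer: 0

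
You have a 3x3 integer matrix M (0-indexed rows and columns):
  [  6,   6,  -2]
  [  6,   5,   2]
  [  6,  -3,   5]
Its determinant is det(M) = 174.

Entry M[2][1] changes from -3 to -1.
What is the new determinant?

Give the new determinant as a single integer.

Answer: 126

Derivation:
det is linear in row 2: changing M[2][1] by delta changes det by delta * cofactor(2,1).
Cofactor C_21 = (-1)^(2+1) * minor(2,1) = -24
Entry delta = -1 - -3 = 2
Det delta = 2 * -24 = -48
New det = 174 + -48 = 126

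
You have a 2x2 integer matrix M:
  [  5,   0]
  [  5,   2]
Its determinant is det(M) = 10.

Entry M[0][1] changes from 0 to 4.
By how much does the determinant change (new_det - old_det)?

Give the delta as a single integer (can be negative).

Cofactor C_01 = -5
Entry delta = 4 - 0 = 4
Det delta = entry_delta * cofactor = 4 * -5 = -20

Answer: -20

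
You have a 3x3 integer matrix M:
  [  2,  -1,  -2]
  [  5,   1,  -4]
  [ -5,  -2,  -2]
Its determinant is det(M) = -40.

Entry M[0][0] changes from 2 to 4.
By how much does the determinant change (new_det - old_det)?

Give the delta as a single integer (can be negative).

Answer: -20

Derivation:
Cofactor C_00 = -10
Entry delta = 4 - 2 = 2
Det delta = entry_delta * cofactor = 2 * -10 = -20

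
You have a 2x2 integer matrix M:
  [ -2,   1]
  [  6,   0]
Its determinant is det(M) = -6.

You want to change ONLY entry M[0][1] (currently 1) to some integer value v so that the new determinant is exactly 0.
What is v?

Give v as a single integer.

Answer: 0

Derivation:
det is linear in entry M[0][1]: det = old_det + (v - 1) * C_01
Cofactor C_01 = -6
Want det = 0: -6 + (v - 1) * -6 = 0
  (v - 1) = 6 / -6 = -1
  v = 1 + (-1) = 0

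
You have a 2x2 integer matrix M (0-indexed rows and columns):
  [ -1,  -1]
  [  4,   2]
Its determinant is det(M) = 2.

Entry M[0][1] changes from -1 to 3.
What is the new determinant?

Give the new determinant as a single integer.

det is linear in row 0: changing M[0][1] by delta changes det by delta * cofactor(0,1).
Cofactor C_01 = (-1)^(0+1) * minor(0,1) = -4
Entry delta = 3 - -1 = 4
Det delta = 4 * -4 = -16
New det = 2 + -16 = -14

Answer: -14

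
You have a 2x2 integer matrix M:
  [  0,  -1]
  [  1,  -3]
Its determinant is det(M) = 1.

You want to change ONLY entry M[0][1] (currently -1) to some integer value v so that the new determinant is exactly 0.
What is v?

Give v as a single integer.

det is linear in entry M[0][1]: det = old_det + (v - -1) * C_01
Cofactor C_01 = -1
Want det = 0: 1 + (v - -1) * -1 = 0
  (v - -1) = -1 / -1 = 1
  v = -1 + (1) = 0

Answer: 0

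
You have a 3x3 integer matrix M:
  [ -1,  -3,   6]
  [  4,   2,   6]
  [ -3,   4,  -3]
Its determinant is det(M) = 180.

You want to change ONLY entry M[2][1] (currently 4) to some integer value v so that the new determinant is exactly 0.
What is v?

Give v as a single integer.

det is linear in entry M[2][1]: det = old_det + (v - 4) * C_21
Cofactor C_21 = 30
Want det = 0: 180 + (v - 4) * 30 = 0
  (v - 4) = -180 / 30 = -6
  v = 4 + (-6) = -2

Answer: -2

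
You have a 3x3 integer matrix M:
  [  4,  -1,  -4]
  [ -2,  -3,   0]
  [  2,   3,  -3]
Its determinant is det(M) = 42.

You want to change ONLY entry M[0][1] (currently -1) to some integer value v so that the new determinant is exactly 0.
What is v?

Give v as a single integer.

Answer: 6

Derivation:
det is linear in entry M[0][1]: det = old_det + (v - -1) * C_01
Cofactor C_01 = -6
Want det = 0: 42 + (v - -1) * -6 = 0
  (v - -1) = -42 / -6 = 7
  v = -1 + (7) = 6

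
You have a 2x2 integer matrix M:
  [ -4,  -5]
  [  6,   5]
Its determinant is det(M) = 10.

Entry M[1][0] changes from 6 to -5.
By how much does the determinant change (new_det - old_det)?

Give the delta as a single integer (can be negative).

Answer: -55

Derivation:
Cofactor C_10 = 5
Entry delta = -5 - 6 = -11
Det delta = entry_delta * cofactor = -11 * 5 = -55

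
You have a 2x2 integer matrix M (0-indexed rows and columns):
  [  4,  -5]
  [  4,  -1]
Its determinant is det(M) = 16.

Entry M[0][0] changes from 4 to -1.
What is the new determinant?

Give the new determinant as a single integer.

Answer: 21

Derivation:
det is linear in row 0: changing M[0][0] by delta changes det by delta * cofactor(0,0).
Cofactor C_00 = (-1)^(0+0) * minor(0,0) = -1
Entry delta = -1 - 4 = -5
Det delta = -5 * -1 = 5
New det = 16 + 5 = 21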